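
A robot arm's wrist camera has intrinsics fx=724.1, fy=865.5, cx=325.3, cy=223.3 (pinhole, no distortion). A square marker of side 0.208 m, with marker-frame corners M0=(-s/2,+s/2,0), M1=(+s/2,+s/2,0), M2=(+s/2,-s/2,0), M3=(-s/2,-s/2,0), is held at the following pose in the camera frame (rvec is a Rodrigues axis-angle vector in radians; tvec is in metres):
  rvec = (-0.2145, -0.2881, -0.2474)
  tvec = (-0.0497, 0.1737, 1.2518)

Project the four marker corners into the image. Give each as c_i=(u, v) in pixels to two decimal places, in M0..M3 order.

Intrinsics K: fx=724.1, fy=865.5, cx=325.3, cy=223.3
Marker side s = 0.208 m; corners in marker frame (Z=0):
  M0 = (-0.1040, +0.1040, 0)
  M1 = (+0.1040, +0.1040, 0)
  M2 = (+0.1040, -0.1040, 0)
  M3 = (-0.1040, -0.1040, 0)
rvec = (-0.2145, -0.2881, -0.2474), |rvec| = θ = 0.43614 rad = 24.989°
Rodrigues: sinθ=0.42244, 1−cosθ=0.09361; R = I + sinθ·[k]× + (1−cosθ)·[k]×²:
    [+0.92903 +0.27004 -0.25294]
    [-0.20922 +0.94724 +0.24284]
    [+0.30517 -0.17269 +0.93651]
t = (-0.0497, 0.1737, 1.2518) m
M0: Pc = R·M0+t = (-0.11823, +0.29397, +1.20210); u = 724.1·(-0.11823)/1.20210 + 325.3 = 254.0800, v = 865.5·(+0.29397)/1.20210 + 223.3 = 434.9559
M1: Pc = R·M1+t = (+0.07500, +0.25045, +1.26558); u = 724.1·(+0.07500)/1.26558 + 325.3 = 368.2134, v = 865.5·(+0.25045)/1.26558 + 223.3 = 394.5796
M2: Pc = R·M2+t = (+0.01883, +0.05343, +1.30150); u = 724.1·(+0.01883)/1.30150 + 325.3 = 335.7789, v = 865.5·(+0.05343)/1.30150 + 223.3 = 258.8303
M3: Pc = R·M3+t = (-0.17440, +0.09695, +1.23802); u = 724.1·(-0.17440)/1.23802 + 325.3 = 223.2939, v = 865.5·(+0.09695)/1.23802 + 223.3 = 291.0750

c0=(254.08, 434.96) c1=(368.21, 394.58) c2=(335.78, 258.83) c3=(223.29, 291.08)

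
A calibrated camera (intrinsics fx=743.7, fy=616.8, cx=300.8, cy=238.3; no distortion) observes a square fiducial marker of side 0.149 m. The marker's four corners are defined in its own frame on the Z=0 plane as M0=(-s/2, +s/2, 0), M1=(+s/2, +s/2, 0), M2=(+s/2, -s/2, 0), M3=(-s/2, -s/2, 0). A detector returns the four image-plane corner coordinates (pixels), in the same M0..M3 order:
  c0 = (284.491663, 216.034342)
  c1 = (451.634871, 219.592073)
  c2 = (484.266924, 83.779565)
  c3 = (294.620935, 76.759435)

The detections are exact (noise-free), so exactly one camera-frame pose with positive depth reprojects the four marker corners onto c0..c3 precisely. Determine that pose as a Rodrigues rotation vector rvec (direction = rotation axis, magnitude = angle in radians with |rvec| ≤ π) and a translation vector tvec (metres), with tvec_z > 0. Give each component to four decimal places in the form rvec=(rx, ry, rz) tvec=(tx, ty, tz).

rvec=(0.5631, -0.0751, 0.0456) tvec=(0.0647, -0.0847, 0.6159)

Intrinsics K: fx=743.7, fy=616.8, cx=300.8, cy=238.3
Marker side s = 0.149 m; corners in marker frame (Z=0):
  M0 = (-0.0745, +0.0745, 0)
  M1 = (+0.0745, +0.0745, 0)
  M2 = (+0.0745, -0.0745, 0)
  M3 = (-0.0745, -0.0745, 0)
Detected image corners:
  c0 = (284.491663, 216.034342) px
  c1 = (451.634871, 219.592073) px
  c2 = (484.266924, 83.779565) px
  c3 = (294.620935, 76.759435) px
Planar DLT: solve 8×8 A·h = b for H (H[2,2]=1):
  H  [+1243.84760 +182.55023 +378.96860]
  H  [+54.98432 +1051.59528 +153.48893]
  H  [+0.13577 +0.86285 +1.00000]
B = K⁻¹H; ‖b₁‖=1.623702, ‖b₂‖=1.623702; λ = 2/(‖b₁‖+‖b₂‖) = 0.615877, sign → tz>0 ⇒ λ=+0.615877
r₁ = λ·B[:,0] = (+0.99624,+0.02260,+0.08362); r₂ = λ·B[:,1] = (-0.06376,+0.84471,+0.53141)
r₃ = r₁×r₂ = (-0.05862,-0.53475,+0.84298); SVD([r₁ r₂ r₃]) → R = UVᵀ:
  R  [+0.99624 -0.06376 -0.05862]
  R  [+0.02260 +0.84471 -0.53475]
  R  [+0.08362 +0.53141 +0.84298]
t = (+0.06473, -0.08468, +0.61588) m
tr R = 2.683931; θ = arccos((tr R − 1)/2) = 0.569881 rad = 32.652°
axis k = ((R−Rᵀ)₃₂, (R−Rᵀ)₁₃, (R−Rᵀ)₂₁) / (2 sinθ) = (+0.988038, -0.131818, +0.080032)
rvec = θ·k = (+0.563064, -0.075120, +0.045608)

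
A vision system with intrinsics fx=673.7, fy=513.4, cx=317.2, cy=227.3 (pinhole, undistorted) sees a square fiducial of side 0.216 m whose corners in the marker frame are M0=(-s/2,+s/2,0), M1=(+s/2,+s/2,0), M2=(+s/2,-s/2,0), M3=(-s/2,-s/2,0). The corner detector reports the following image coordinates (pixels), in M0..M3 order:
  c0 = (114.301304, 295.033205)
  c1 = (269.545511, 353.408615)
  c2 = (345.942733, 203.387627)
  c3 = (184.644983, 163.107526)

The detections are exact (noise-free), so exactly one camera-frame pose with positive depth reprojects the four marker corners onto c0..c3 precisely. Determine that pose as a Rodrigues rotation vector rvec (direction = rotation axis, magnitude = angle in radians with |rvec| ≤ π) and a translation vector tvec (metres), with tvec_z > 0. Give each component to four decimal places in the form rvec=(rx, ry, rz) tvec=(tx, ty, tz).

rvec=(-0.1406, 0.4133, 0.3523) tvec=(-0.1018, 0.0349, 0.7369)

Intrinsics K: fx=673.7, fy=513.4, cx=317.2, cy=227.3
Marker side s = 0.216 m; corners in marker frame (Z=0):
  M0 = (-0.1080, +0.1080, 0)
  M1 = (+0.1080, +0.1080, 0)
  M2 = (+0.1080, -0.1080, 0)
  M3 = (-0.1080, -0.1080, 0)
Detected image corners:
  c0 = (114.301304, 295.033205) px
  c1 = (269.545511, 353.408615) px
  c2 = (345.942733, 203.387627) px
  c3 = (184.644983, 163.107526) px
Planar DLT: solve 8×8 A·h = b for H (H[2,2]=1):
  H  [+603.78485 -358.18081 +224.11843]
  H  [+84.72021 +628.61524 +251.58565]
  H  [-0.56463 -0.08467 +1.00000]
B = K⁻¹H; ‖b₁‖=1.356995, ‖b₂‖=1.356995; λ = 2/(‖b₁‖+‖b₂‖) = 0.736923, sign → tz>0 ⇒ λ=+0.736923
r₁ = λ·B[:,0] = (+0.85635,+0.30582,-0.41609); r₂ = λ·B[:,1] = (-0.36241,+0.92993,-0.06240)
r₃ = r₁×r₂ = (+0.36785,+0.20423,+0.90718); SVD([r₁ r₂ r₃]) → R = UVᵀ:
  R  [+0.85635 -0.36241 +0.36785]
  R  [+0.30582 +0.92993 +0.20423]
  R  [-0.41609 -0.06240 +0.90718]
t = (-0.10182, +0.03486, +0.73692) m
tr R = 2.693461; θ = arccos((tr R − 1)/2) = 0.560987 rad = 32.142°
axis k = ((R−Rᵀ)₃₂, (R−Rᵀ)₁₃, (R−Rᵀ)₂₁) / (2 sinθ) = (-0.250582, +0.736753, +0.628016)
rvec = θ·k = (-0.140573, +0.413309, +0.352309)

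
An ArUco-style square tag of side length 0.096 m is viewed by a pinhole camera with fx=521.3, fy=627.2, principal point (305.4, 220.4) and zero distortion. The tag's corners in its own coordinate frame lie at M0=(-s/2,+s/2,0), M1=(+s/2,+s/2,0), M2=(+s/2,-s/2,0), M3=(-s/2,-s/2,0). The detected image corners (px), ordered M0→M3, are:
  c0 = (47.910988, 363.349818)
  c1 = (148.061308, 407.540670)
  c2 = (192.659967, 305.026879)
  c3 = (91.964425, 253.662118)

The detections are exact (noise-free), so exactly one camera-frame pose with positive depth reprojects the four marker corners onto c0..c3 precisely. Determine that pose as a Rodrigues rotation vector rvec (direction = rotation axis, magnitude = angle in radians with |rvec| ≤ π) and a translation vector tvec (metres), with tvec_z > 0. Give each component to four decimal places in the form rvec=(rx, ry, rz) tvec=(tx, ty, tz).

Intrinsics K: fx=521.3, fy=627.2, cx=305.4, cy=220.4
Marker side s = 0.096 m; corners in marker frame (Z=0):
  M0 = (-0.0480, +0.0480, 0)
  M1 = (+0.0480, +0.0480, 0)
  M2 = (+0.0480, -0.0480, 0)
  M3 = (-0.0480, -0.0480, 0)
Detected image corners:
  c0 = (47.910988, 363.349818) px
  c1 = (148.061308, 407.540670) px
  c2 = (192.659967, 305.026879) px
  c3 = (91.964425, 253.662118) px
Planar DLT: solve 8×8 A·h = b for H (H[2,2]=1):
  H  [+1114.06967 -424.97975 +121.18794]
  H  [+685.36759 +1206.08333 +333.82472]
  H  [+0.56629 +0.30651 +1.00000]
B = K⁻¹H; ‖b₁‖=2.092540, ‖b₂‖=2.092540; λ = 2/(‖b₁‖+‖b₂‖) = 0.477888, sign → tz>0 ⇒ λ=+0.477888
r₁ = λ·B[:,0] = (+0.86275,+0.42711,+0.27062); r₂ = λ·B[:,1] = (-0.47540,+0.86749,+0.14648)
r₃ = r₁×r₂ = (-0.17220,-0.25503,+0.95148); SVD([r₁ r₂ r₃]) → R = UVᵀ:
  R  [+0.86275 -0.47540 -0.17220]
  R  [+0.42711 +0.86749 -0.25503]
  R  [+0.27062 +0.14648 +0.95148]
t = (-0.16887, +0.08642, +0.47789) m
tr R = 2.681717; θ = arccos((tr R − 1)/2) = 0.571929 rad = 32.769°
axis k = ((R−Rᵀ)₃₂, (R−Rᵀ)₁₃, (R−Rᵀ)₂₁) / (2 sinθ) = (+0.370904, -0.409071, +0.833722)
rvec = θ·k = (+0.212131, -0.233959, +0.476830)

rvec=(0.2121, -0.2340, 0.4768) tvec=(-0.1689, 0.0864, 0.4779)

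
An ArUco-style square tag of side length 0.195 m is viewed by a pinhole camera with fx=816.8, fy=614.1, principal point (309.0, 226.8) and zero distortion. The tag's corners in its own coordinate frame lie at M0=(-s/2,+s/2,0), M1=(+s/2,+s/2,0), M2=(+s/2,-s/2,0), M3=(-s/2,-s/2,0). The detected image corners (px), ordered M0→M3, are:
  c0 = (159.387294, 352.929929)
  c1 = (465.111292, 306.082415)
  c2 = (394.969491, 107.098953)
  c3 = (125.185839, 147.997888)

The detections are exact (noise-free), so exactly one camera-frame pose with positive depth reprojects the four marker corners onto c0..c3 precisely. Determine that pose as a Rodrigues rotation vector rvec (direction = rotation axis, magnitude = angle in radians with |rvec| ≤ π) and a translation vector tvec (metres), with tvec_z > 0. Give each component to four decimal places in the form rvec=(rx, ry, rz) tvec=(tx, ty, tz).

rvec=(-0.3570, 0.0296, -0.1990) tvec=(-0.0162, -0.0041, 0.5447)

Intrinsics K: fx=816.8, fy=614.1, cx=309.0, cy=226.8
Marker side s = 0.195 m; corners in marker frame (Z=0):
  M0 = (-0.0975, +0.0975, 0)
  M1 = (+0.0975, +0.0975, 0)
  M2 = (+0.0975, -0.0975, 0)
  M3 = (-0.0975, -0.0975, 0)
Detected image corners:
  c0 = (159.387294, 352.929929) px
  c1 = (465.111292, 306.082415) px
  c2 = (394.969491, 107.098953) px
  c3 = (125.185839, 147.997888) px
Planar DLT: solve 8×8 A·h = b for H (H[2,2]=1):
  H  [+1473.16454 +83.76464 +284.68981]
  H  [-221.41781 +888.81495 +222.17624]
  H  [+0.01145 -0.64259 +1.00000]
B = K⁻¹H; ‖b₁‖=1.835890, ‖b₂‖=1.835890; λ = 2/(‖b₁‖+‖b₂‖) = 0.544695, sign → tz>0 ⇒ λ=+0.544695
r₁ = λ·B[:,0] = (+0.98004,-0.19870,+0.00624); r₂ = λ·B[:,1] = (+0.18827,+0.91763,-0.35001)
r₃ = r₁×r₂ = (+0.06382,+0.34420,+0.93672); SVD([r₁ r₂ r₃]) → R = UVᵀ:
  R  [+0.98004 +0.18827 +0.06382]
  R  [-0.19870 +0.91763 +0.34420]
  R  [+0.00624 -0.35001 +0.93672]
t = (-0.01621, -0.00410, +0.54469) m
tr R = 2.834394; θ = arccos((tr R − 1)/2) = 0.409809 rad = 23.480°
axis k = ((R−Rᵀ)₃₂, (R−Rᵀ)₁₃, (R−Rᵀ)₂₁) / (2 sinθ) = (-0.871182, +0.072262, -0.485613)
rvec = θ·k = (-0.357018, +0.029614, -0.199008)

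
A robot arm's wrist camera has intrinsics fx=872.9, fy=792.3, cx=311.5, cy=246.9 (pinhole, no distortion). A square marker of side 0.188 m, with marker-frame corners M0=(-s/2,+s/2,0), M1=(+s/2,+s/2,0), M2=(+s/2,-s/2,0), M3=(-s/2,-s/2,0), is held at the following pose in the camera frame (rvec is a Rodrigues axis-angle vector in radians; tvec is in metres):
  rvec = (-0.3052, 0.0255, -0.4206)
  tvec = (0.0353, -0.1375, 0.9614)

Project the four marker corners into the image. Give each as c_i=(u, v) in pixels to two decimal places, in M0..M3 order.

c0=(299.18, 231.76) c1=(459.20, 167.39) c2=(385.10, 41.65) c3=(233.61, 101.45)

Intrinsics K: fx=872.9, fy=792.3, cx=311.5, cy=246.9
Marker side s = 0.188 m; corners in marker frame (Z=0):
  M0 = (-0.0940, +0.0940, 0)
  M1 = (+0.0940, +0.0940, 0)
  M2 = (+0.0940, -0.0940, 0)
  M3 = (-0.0940, -0.0940, 0)
rvec = (-0.3052, 0.0255, -0.4206), |rvec| = θ = 0.52029 rad = 29.810°
Rodrigues: sinθ=0.49713, 1−cosθ=0.13232; R = I + sinθ·[k]× + (1−cosθ)·[k]×²:
    [+0.91321 +0.39807 +0.08711]
    [-0.40568 +0.86799 +0.28637]
    [+0.03838 -0.29686 +0.95415]
t = (0.0353, -0.1375, 0.9614) m
M0: Pc = R·M0+t = (-0.01312, -0.01777, +0.92989); u = 872.9·(-0.01312)/0.92989 + 311.5 = 299.1817, v = 792.3·(-0.01777)/0.92989 + 246.9 = 231.7555
M1: Pc = R·M1+t = (+0.15856, -0.09404, +0.93710); u = 872.9·(+0.15856)/0.93710 + 311.5 = 459.1971, v = 792.3·(-0.09404)/0.93710 + 246.9 = 167.3888
M2: Pc = R·M2+t = (+0.08372, -0.25723, +0.99291); u = 872.9·(+0.08372)/0.99291 + 311.5 = 385.1030, v = 792.3·(-0.25723)/0.99291 + 246.9 = 41.6455
M3: Pc = R·M3+t = (-0.08796, -0.18096, +0.98570); u = 872.9·(-0.08796)/0.98570 + 311.5 = 233.6051, v = 792.3·(-0.18096)/0.98570 + 246.9 = 101.4472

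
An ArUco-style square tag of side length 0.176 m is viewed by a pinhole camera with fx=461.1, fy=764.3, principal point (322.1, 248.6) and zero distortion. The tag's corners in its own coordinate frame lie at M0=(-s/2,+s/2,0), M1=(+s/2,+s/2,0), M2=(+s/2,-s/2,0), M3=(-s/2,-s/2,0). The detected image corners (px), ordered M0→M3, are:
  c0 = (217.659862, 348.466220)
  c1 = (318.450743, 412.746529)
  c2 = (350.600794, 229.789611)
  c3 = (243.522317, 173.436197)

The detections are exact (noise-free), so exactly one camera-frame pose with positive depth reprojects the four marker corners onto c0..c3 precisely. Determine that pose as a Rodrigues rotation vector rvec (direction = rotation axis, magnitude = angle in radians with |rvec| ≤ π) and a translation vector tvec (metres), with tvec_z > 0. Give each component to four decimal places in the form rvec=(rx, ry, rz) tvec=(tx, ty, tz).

rvec=(0.1421, 0.2652, 0.2935) tvec=(-0.0633, 0.0402, 0.7052)

Intrinsics K: fx=461.1, fy=764.3, cx=322.1, cy=248.6
Marker side s = 0.176 m; corners in marker frame (Z=0):
  M0 = (-0.0880, +0.0880, 0)
  M1 = (+0.0880, +0.0880, 0)
  M2 = (+0.0880, -0.0880, 0)
  M3 = (-0.0880, -0.0880, 0)
Detected image corners:
  c0 = (217.659862, 348.466220) px
  c1 = (318.450743, 412.746529) px
  c2 = (350.600794, 229.789611) px
  c3 = (243.522317, 173.436197) px
Planar DLT: solve 8×8 A·h = b for H (H[2,2]=1):
  H  [+495.24315 -93.64318 +280.70341]
  H  [+245.43096 +1089.11761 +292.18713]
  H  [-0.33587 +0.24999 +1.00000]
B = K⁻¹H; ‖b₁‖=1.417965, ‖b₂‖=1.417965; λ = 2/(‖b₁‖+‖b₂‖) = 0.705236, sign → tz>0 ⇒ λ=+0.705236
r₁ = λ·B[:,0] = (+0.92292,+0.30351,-0.23686); r₂ = λ·B[:,1] = (-0.26638,+0.94761,+0.17630)
r₃ = r₁×r₂ = (+0.27796,-0.09962,+0.95541); SVD([r₁ r₂ r₃]) → R = UVᵀ:
  R  [+0.92292 -0.26638 +0.27796]
  R  [+0.30351 +0.94761 -0.09962]
  R  [-0.23686 +0.17630 +0.95541]
t = (-0.06331, +0.04022, +0.70524) m
tr R = 2.825937; θ = arccos((tr R − 1)/2) = 0.420295 rad = 24.081°
axis k = ((R−Rᵀ)₃₂, (R−Rᵀ)₁₃, (R−Rᵀ)₂₁) / (2 sinθ) = (+0.338112, +0.630872, +0.698341)
rvec = θ·k = (+0.142107, +0.265152, +0.293509)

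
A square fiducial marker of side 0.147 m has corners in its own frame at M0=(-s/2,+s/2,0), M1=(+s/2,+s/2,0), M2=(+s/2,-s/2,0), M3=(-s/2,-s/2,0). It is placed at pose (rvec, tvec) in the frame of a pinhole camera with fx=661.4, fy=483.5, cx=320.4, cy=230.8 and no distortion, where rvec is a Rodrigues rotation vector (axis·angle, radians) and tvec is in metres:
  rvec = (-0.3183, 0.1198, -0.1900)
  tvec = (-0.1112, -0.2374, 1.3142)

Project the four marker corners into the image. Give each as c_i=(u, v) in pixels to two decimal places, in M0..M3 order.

c0=(233.38, 173.43) c1=(306.34, 161.57) c2=(294.69, 114.26) c3=(224.40, 126.16)

Intrinsics K: fx=661.4, fy=483.5, cx=320.4, cy=230.8
Marker side s = 0.147 m; corners in marker frame (Z=0):
  M0 = (-0.0735, +0.0735, 0)
  M1 = (+0.0735, +0.0735, 0)
  M2 = (+0.0735, -0.0735, 0)
  M3 = (-0.0735, -0.0735, 0)
rvec = (-0.3183, 0.1198, -0.1900), |rvec| = θ = 0.38957 rad = 22.321°
Rodrigues: sinθ=0.37979, 1−cosθ=0.07493; R = I + sinθ·[k]× + (1−cosθ)·[k]×²:
    [+0.97509 +0.16640 +0.14665]
    [-0.20406 +0.93216 +0.29907]
    [-0.08693 -0.32155 +0.94289]
t = (-0.1112, -0.2374, 1.3142) m
M0: Pc = R·M0+t = (-0.17064, -0.15389, +1.29696); u = 661.4·(-0.17064)/1.29696 + 320.4 = 233.3806, v = 483.5·(-0.15389)/1.29696 + 230.8 = 173.4311
M1: Pc = R·M1+t = (-0.02730, -0.18388, +1.28418); u = 661.4·(-0.02730)/1.28418 + 320.4 = 306.3394, v = 483.5·(-0.18388)/1.28418 + 230.8 = 161.5664
M2: Pc = R·M2+t = (-0.05176, -0.32091, +1.33144); u = 661.4·(-0.05176)/1.33144 + 320.4 = 294.6873, v = 483.5·(-0.32091)/1.33144 + 230.8 = 114.2643
M3: Pc = R·M3+t = (-0.19510, -0.29092, +1.34422); u = 661.4·(-0.19510)/1.34422 + 320.4 = 224.4047, v = 483.5·(-0.29092)/1.34422 + 230.8 = 126.1615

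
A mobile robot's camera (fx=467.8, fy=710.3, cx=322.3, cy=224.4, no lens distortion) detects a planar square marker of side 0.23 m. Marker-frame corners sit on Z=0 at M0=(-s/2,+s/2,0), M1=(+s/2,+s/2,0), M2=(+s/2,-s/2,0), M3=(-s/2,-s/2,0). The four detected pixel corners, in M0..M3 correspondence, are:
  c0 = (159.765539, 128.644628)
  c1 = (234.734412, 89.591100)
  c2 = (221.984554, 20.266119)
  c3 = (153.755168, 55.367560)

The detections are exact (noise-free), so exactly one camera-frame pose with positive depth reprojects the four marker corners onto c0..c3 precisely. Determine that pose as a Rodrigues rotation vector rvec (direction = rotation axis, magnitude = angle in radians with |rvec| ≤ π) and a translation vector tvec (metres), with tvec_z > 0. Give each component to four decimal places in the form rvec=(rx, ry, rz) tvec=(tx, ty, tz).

rvec=(-0.6345, 0.0715, -0.3401) tvec=(-0.3983, -0.3084, 1.4349)

Intrinsics K: fx=467.8, fy=710.3, cx=322.3, cy=224.4
Marker side s = 0.23 m; corners in marker frame (Z=0):
  M0 = (-0.1150, +0.1150, 0)
  M1 = (+0.1150, +0.1150, 0)
  M2 = (+0.1150, -0.1150, 0)
  M3 = (-0.1150, -0.1150, 0)
Detected image corners:
  c0 = (159.765539, 128.644628) px
  c1 = (234.734412, 89.591100) px
  c2 = (221.984554, 20.266119) px
  c3 = (153.755168, 55.367560) px
Planar DLT: solve 8×8 A·h = b for H (H[2,2]=1):
  H  [+315.68462 -38.64351 +192.44592]
  H  [-158.86074 +279.65781 +71.71909]
  H  [+0.02638 -0.41271 +1.00000]
B = K⁻¹H; ‖b₁‖=0.696928, ‖b₂‖=0.696928; λ = 2/(‖b₁‖+‖b₂‖) = 1.434869, sign → tz>0 ⇒ λ=+1.434869
r₁ = λ·B[:,0] = (+0.94221,-0.33287,+0.03785); r₂ = λ·B[:,1] = (+0.28947,+0.75202,-0.59218)
r₃ = r₁×r₂ = (+0.16866,+0.56892,+0.80491); SVD([r₁ r₂ r₃]) → R = UVᵀ:
  R  [+0.94221 +0.28947 +0.16866]
  R  [-0.33287 +0.75202 +0.56892]
  R  [+0.03785 -0.59218 +0.80491]
t = (-0.39830, -0.30843, +1.43487) m
tr R = 2.499145; θ = arccos((tr R − 1)/2) = 0.723380 rad = 41.447°
axis k = ((R−Rᵀ)₃₂, (R−Rᵀ)₁₃, (R−Rᵀ)₂₁) / (2 sinθ) = (-0.877066, +0.098808, -0.470097)
rvec = θ·k = (-0.634453, +0.071476, -0.340059)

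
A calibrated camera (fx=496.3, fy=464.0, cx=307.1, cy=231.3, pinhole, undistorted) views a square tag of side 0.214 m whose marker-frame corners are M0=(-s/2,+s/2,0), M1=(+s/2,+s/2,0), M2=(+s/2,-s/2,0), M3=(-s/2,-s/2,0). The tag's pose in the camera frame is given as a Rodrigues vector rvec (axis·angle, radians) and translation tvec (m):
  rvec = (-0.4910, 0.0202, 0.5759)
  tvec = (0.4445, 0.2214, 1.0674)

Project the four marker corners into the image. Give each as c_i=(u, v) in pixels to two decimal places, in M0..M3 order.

Intrinsics K: fx=496.3, fy=464.0, cx=307.1, cy=231.3
Marker side s = 0.214 m; corners in marker frame (Z=0):
  M0 = (-0.1070, +0.1070, 0)
  M1 = (+0.1070, +0.1070, 0)
  M2 = (+0.1070, -0.1070, 0)
  M3 = (-0.1070, -0.1070, 0)
rvec = (-0.4910, 0.0202, 0.5759), |rvec| = θ = 0.75707 rad = 43.377°
Rodrigues: sinθ=0.68679, 1−cosθ=0.27315; R = I + sinθ·[k]× + (1−cosθ)·[k]×²:
    [+0.84175 -0.52717 -0.11643]
    [+0.51772 +0.72705 +0.45097]
    [-0.15308 -0.43988 +0.88491]
t = (0.4445, 0.2214, 1.0674) m
M0: Pc = R·M0+t = (+0.29803, +0.24380, +1.03671); u = 496.3·(+0.29803)/1.03671 + 307.1 = 449.7724, v = 464.0·(+0.24380)/1.03671 + 231.3 = 340.4166
M1: Pc = R·M1+t = (+0.47816, +0.35459, +1.00395); u = 496.3·(+0.47816)/1.00395 + 307.1 = 543.4763, v = 464.0·(+0.35459)/1.00395 + 231.3 = 395.1818
M2: Pc = R·M2+t = (+0.59097, +0.19900, +1.09809); u = 496.3·(+0.59097)/1.09809 + 307.1 = 574.2012, v = 464.0·(+0.19900)/1.09809 + 231.3 = 315.3886
M3: Pc = R·M3+t = (+0.41084, +0.08821, +1.13085); u = 496.3·(+0.41084)/1.13085 + 307.1 = 487.4074, v = 464.0·(+0.08821)/1.13085 + 231.3 = 267.4937

c0=(449.77, 340.42) c1=(543.48, 395.18) c2=(574.20, 315.39) c3=(487.41, 267.49)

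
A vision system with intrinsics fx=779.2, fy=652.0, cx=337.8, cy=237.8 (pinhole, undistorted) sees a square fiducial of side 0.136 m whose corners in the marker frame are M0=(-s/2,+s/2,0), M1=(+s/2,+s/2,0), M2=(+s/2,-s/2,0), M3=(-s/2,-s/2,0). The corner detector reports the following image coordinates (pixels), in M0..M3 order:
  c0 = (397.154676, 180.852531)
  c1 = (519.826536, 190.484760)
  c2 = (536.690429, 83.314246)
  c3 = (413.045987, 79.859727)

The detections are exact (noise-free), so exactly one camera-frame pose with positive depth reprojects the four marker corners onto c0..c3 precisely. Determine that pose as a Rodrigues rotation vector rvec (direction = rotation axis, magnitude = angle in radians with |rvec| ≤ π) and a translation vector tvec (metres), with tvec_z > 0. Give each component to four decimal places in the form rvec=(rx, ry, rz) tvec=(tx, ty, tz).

rvec=(-0.0247, 0.3774, 0.1294) tvec=(0.1378, -0.1352, 0.8454)

Intrinsics K: fx=779.2, fy=652.0, cx=337.8, cy=237.8
Marker side s = 0.136 m; corners in marker frame (Z=0):
  M0 = (-0.0680, +0.0680, 0)
  M1 = (+0.0680, +0.0680, 0)
  M2 = (+0.0680, -0.0680, 0)
  M3 = (-0.0680, -0.0680, 0)
Detected image corners:
  c0 = (397.154676, 180.852531) px
  c1 = (519.826536, 190.484760) px
  c2 = (536.690429, 83.314246) px
  c3 = (413.045987, 79.859727) px
Planar DLT: solve 8×8 A·h = b for H (H[2,2]=1):
  H  [+701.90096 -120.30366 +464.85189]
  H  [-10.20632 +764.63622 +133.53083]
  H  [-0.43643 +0.00003 +1.00000]
B = K⁻¹H; ‖b₁‖=1.182865, ‖b₂‖=1.182865; λ = 2/(‖b₁‖+‖b₂‖) = 0.845405, sign → tz>0 ⇒ λ=+0.845405
r₁ = λ·B[:,0] = (+0.92149,+0.12134,-0.36896); r₂ = λ·B[:,1] = (-0.13054,+0.99144,+0.00002)
r₃ = r₁×r₂ = (+0.36581,+0.04814,+0.92944); SVD([r₁ r₂ r₃]) → R = UVᵀ:
  R  [+0.92149 -0.13054 +0.36581]
  R  [+0.12134 +0.99144 +0.04814]
  R  [-0.36896 +0.00002 +0.92944]
t = (+0.13785, -0.13520, +0.84540) m
tr R = 2.842379; θ = arccos((tr R − 1)/2) = 0.399670 rad = 22.899°
axis k = ((R−Rᵀ)₃₂, (R−Rᵀ)₁₃, (R−Rᵀ)₂₁) / (2 sinθ) = (-0.061826, +0.944156, +0.323647)
rvec = θ·k = (-0.024710, +0.377351, +0.129352)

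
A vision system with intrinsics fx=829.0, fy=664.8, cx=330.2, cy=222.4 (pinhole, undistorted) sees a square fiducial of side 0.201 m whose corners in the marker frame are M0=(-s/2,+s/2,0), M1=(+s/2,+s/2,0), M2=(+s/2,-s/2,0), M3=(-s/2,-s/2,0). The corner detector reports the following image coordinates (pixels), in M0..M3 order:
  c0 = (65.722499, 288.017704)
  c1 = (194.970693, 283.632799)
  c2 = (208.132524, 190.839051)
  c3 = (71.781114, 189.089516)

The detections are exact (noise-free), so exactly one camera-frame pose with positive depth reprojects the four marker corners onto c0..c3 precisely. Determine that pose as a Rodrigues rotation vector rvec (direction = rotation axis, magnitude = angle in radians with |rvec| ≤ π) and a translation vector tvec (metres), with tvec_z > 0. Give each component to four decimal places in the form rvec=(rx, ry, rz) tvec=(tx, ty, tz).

rvec=(0.4063, -0.4155, 0.0829) tvec=(-0.2950, 0.0321, 1.2669)

Intrinsics K: fx=829.0, fy=664.8, cx=330.2, cy=222.4
Marker side s = 0.201 m; corners in marker frame (Z=0):
  M0 = (-0.1005, +0.1005, 0)
  M1 = (+0.1005, +0.1005, 0)
  M2 = (+0.1005, -0.1005, 0)
  M3 = (-0.1005, -0.1005, 0)
Detected image corners:
  c0 = (65.722499, 288.017704) px
  c1 = (194.970693, 283.632799) px
  c2 = (208.132524, 190.839051) px
  c3 = (71.781114, 189.089516) px
Planar DLT: solve 8×8 A·h = b for H (H[2,2]=1):
  H  [+703.74799 -9.26650 +137.16305]
  H  [+69.68636 +545.28157 +239.26765]
  H  [+0.32235 +0.28944 +1.00000]
B = K⁻¹H; ‖b₁‖=0.789343, ‖b₂‖=0.789343; λ = 2/(‖b₁‖+‖b₂‖) = 1.266876, sign → tz>0 ⇒ λ=+1.266876
r₁ = λ·B[:,0] = (+0.91280,-0.00382,+0.40838); r₂ = λ·B[:,1] = (-0.16021,+0.91645,+0.36668)
r₃ = r₁×r₂ = (-0.37566,-0.40014,+0.83592); SVD([r₁ r₂ r₃]) → R = UVᵀ:
  R  [+0.91280 -0.16021 -0.37566]
  R  [-0.00382 +0.91645 -0.40014]
  R  [+0.40838 +0.36668 +0.83592]
t = (-0.29500, +0.03214, +1.26688) m
tr R = 2.665176; θ = arccos((tr R − 1)/2) = 0.587032 rad = 33.634°
axis k = ((R−Rᵀ)₃₂, (R−Rᵀ)₁₃, (R−Rᵀ)₂₁) / (2 sinθ) = (+0.692208, -0.707755, +0.141177)
rvec = θ·k = (+0.406349, -0.415475, +0.082876)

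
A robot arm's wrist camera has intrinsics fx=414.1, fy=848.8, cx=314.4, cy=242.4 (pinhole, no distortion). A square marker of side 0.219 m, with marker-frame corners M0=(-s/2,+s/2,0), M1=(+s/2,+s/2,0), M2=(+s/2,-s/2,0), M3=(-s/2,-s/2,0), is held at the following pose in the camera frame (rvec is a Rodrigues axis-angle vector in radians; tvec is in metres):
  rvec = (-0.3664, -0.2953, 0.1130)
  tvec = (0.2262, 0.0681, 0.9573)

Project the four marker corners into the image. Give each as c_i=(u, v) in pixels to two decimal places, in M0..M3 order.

Intrinsics K: fx=414.1, fy=848.8, cx=314.4, cy=242.4
Marker side s = 0.219 m; corners in marker frame (Z=0):
  M0 = (-0.1095, +0.1095, 0)
  M1 = (+0.1095, +0.1095, 0)
  M2 = (+0.1095, -0.1095, 0)
  M3 = (-0.1095, -0.1095, 0)
rvec = (-0.3664, -0.2953, 0.1130), |rvec| = θ = 0.48396 rad = 27.729°
Rodrigues: sinθ=0.46529, 1−cosθ=0.11484; R = I + sinθ·[k]× + (1−cosθ)·[k]×²:
    [+0.95098 -0.05559 -0.30421]
    [+0.16169 +0.92791 +0.33590]
    [+0.26361 -0.36862 +0.89142]
t = (0.2262, 0.0681, 0.9573) m
M0: Pc = R·M0+t = (+0.11598, +0.15200, +0.88807); u = 414.1·(+0.11598)/0.88807 + 314.4 = 368.4807, v = 848.8·(+0.15200)/0.88807 + 242.4 = 387.6799
M1: Pc = R·M1+t = (+0.32425, +0.18741, +0.94580); u = 414.1·(+0.32425)/0.94580 + 314.4 = 456.3645, v = 848.8·(+0.18741)/0.94580 + 242.4 = 410.5911
M2: Pc = R·M2+t = (+0.33642, -0.01580, +1.02653); u = 414.1·(+0.33642)/1.02653 + 314.4 = 450.1110, v = 848.8·(-0.01580)/1.02653 + 242.4 = 229.3344
M3: Pc = R·M3+t = (+0.12815, -0.05121, +0.96880); u = 414.1·(+0.12815)/0.96880 + 314.4 = 369.1778, v = 848.8·(-0.05121)/0.96880 + 242.4 = 197.5314

c0=(368.48, 387.68) c1=(456.36, 410.59) c2=(450.11, 229.33) c3=(369.18, 197.53)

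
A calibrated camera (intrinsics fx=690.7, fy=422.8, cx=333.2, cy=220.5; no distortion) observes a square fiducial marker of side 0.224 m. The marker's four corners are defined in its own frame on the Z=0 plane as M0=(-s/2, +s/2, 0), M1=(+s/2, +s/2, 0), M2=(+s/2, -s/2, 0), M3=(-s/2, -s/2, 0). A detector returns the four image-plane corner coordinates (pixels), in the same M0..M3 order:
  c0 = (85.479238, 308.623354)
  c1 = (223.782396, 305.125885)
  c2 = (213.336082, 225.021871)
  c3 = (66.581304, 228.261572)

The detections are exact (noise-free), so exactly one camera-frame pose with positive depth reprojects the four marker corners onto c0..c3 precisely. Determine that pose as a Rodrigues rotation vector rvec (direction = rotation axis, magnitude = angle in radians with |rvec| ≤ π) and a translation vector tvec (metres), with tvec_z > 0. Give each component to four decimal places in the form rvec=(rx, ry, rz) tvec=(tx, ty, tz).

rvec=(0.2902, -0.0327, -0.0316) tvec=(-0.2936, 0.1227, 1.0934)

Intrinsics K: fx=690.7, fy=422.8, cx=333.2, cy=220.5
Marker side s = 0.224 m; corners in marker frame (Z=0):
  M0 = (-0.1120, +0.1120, 0)
  M1 = (+0.1120, +0.1120, 0)
  M2 = (+0.1120, -0.1120, 0)
  M3 = (-0.1120, -0.1120, 0)
Detected image corners:
  c0 = (85.479238, 308.623354) px
  c1 = (223.782396, 305.125885) px
  c2 = (213.336082, 225.021871) px
  c3 = (66.581304, 228.261572) px
Planar DLT: solve 8×8 A·h = b for H (H[2,2]=1):
  H  [+639.46976 +104.05471 +147.71243]
  H  [-8.29359 +428.10145 +267.93107]
  H  [+0.02535 +0.26211 +1.00000]
B = K⁻¹H; ‖b₁‖=0.914542, ‖b₂‖=0.914542; λ = 2/(‖b₁‖+‖b₂‖) = 1.093444, sign → tz>0 ⇒ λ=+1.093444
r₁ = λ·B[:,0] = (+0.99897,-0.03590,+0.02772); r₂ = λ·B[:,1] = (+0.02647,+0.95768,+0.28660)
r₃ = r₁×r₂ = (-0.03683,-0.28558,+0.95765); SVD([r₁ r₂ r₃]) → R = UVᵀ:
  R  [+0.99897 +0.02647 -0.03683]
  R  [-0.03590 +0.95768 -0.28558]
  R  [+0.02772 +0.28660 +0.95765]
t = (-0.29364, +0.12267, +1.09344) m
tr R = 2.914302; θ = arccos((tr R − 1)/2) = 0.293798 rad = 16.833°
axis k = ((R−Rᵀ)₃₂, (R−Rᵀ)₁₃, (R−Rᵀ)₂₁) / (2 sinθ) = (+0.987918, -0.111450, -0.107689)
rvec = θ·k = (+0.290248, -0.032744, -0.031639)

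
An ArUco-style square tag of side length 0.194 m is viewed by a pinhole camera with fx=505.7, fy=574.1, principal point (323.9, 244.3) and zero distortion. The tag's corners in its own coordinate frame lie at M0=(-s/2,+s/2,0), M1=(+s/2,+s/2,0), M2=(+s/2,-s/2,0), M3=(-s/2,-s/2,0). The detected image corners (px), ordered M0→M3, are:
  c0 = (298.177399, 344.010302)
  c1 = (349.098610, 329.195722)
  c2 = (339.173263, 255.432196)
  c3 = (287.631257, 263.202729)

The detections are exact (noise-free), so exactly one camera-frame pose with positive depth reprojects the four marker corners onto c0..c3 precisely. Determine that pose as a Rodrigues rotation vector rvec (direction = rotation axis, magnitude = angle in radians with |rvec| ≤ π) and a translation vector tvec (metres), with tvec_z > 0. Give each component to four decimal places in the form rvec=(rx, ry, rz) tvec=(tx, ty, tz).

rvec=(-0.0966, -0.7256, -0.1277) tvec=(-0.0120, 0.1330, 1.4323)

Intrinsics K: fx=505.7, fy=574.1, cx=323.9, cy=244.3
Marker side s = 0.194 m; corners in marker frame (Z=0):
  M0 = (-0.0970, +0.0970, 0)
  M1 = (+0.0970, +0.0970, 0)
  M2 = (+0.0970, -0.0970, 0)
  M3 = (-0.0970, -0.0970, 0)
Detected image corners:
  c0 = (298.177399, 344.010302) px
  c1 = (349.098610, 329.195722) px
  c2 = (339.173263, 255.432196) px
  c3 = (287.631257, 263.202729) px
Planar DLT: solve 8×8 A·h = b for H (H[2,2]=1):
  H  [+412.30902 +42.97025 +319.66126]
  H  [+80.50093 +388.46788 +297.59099]
  H  [+0.46535 -0.03051 +1.00000]
B = K⁻¹H; ‖b₁‖=0.698182, ‖b₂‖=0.698182; λ = 2/(‖b₁‖+‖b₂‖) = 1.432292, sign → tz>0 ⇒ λ=+1.432292
r₁ = λ·B[:,0] = (+0.74088,-0.08279,+0.66652); r₂ = λ·B[:,1] = (+0.14970,+0.98777,-0.04370)
r₃ = r₁×r₂ = (-0.65475,+0.13215,+0.74421); SVD([r₁ r₂ r₃]) → R = UVᵀ:
  R  [+0.74088 +0.14970 -0.65475]
  R  [-0.08279 +0.98777 +0.13215]
  R  [+0.66652 -0.04370 +0.74421]
t = (-0.01201, +0.13295, +1.43229) m
tr R = 2.472848; θ = arccos((tr R − 1)/2) = 0.743027 rad = 42.572°
axis k = ((R−Rᵀ)₃₂, (R−Rᵀ)₁₃, (R−Rᵀ)₂₁) / (2 sinθ) = (-0.129973, -0.976516, -0.171825)
rvec = θ·k = (-0.096574, -0.725578, -0.127671)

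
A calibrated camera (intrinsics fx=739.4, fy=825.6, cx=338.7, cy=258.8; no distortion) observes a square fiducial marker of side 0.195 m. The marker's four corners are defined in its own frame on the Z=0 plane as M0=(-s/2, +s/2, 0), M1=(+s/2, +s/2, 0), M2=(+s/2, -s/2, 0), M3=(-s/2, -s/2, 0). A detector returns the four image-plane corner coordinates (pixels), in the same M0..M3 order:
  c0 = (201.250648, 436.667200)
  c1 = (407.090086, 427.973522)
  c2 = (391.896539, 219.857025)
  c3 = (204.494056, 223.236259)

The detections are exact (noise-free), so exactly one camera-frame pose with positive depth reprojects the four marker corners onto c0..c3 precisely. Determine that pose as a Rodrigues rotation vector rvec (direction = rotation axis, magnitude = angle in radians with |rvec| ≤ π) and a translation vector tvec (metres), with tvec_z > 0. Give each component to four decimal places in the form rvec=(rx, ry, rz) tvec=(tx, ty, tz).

Intrinsics K: fx=739.4, fy=825.6, cx=338.7, cy=258.8
Marker side s = 0.195 m; corners in marker frame (Z=0):
  M0 = (-0.0975, +0.0975, 0)
  M1 = (+0.0975, +0.0975, 0)
  M2 = (+0.0975, -0.0975, 0)
  M3 = (-0.0975, -0.0975, 0)
Detected image corners:
  c0 = (201.250648, 436.667200) px
  c1 = (407.090086, 427.973522) px
  c2 = (391.896539, 219.857025) px
  c3 = (204.494056, 223.236259) px
Planar DLT: solve 8×8 A·h = b for H (H[2,2]=1):
  H  [+1040.84562 -114.71187 +302.14817]
  H  [+7.42536 +922.37923 +321.92248]
  H  [+0.11543 -0.48437 +1.00000]
B = K⁻¹H; ‖b₁‖=1.359994, ‖b₂‖=1.359994; λ = 2/(‖b₁‖+‖b₂‖) = 0.735297, sign → tz>0 ⇒ λ=+0.735297
r₁ = λ·B[:,0] = (+0.99619,-0.01999,+0.08488); r₂ = λ·B[:,1] = (+0.04907,+0.93314,-0.35616)
r₃ = r₁×r₂ = (-0.07208,+0.35897,+0.93056); SVD([r₁ r₂ r₃]) → R = UVᵀ:
  R  [+0.99619 +0.04907 -0.07208]
  R  [-0.01999 +0.93314 +0.35897]
  R  [+0.08488 -0.35616 +0.93056]
t = (-0.03635, +0.05622, +0.73530) m
tr R = 2.859889; θ = arccos((tr R − 1)/2) = 0.376534 rad = 21.574°
axis k = ((R−Rᵀ)₃₂, (R−Rᵀ)₁₃, (R−Rᵀ)₂₁) / (2 sinθ) = (-0.972434, -0.213429, -0.093915)
rvec = θ·k = (-0.366154, -0.080363, -0.035362)

rvec=(-0.3662, -0.0804, -0.0354) tvec=(-0.0363, 0.0562, 0.7353)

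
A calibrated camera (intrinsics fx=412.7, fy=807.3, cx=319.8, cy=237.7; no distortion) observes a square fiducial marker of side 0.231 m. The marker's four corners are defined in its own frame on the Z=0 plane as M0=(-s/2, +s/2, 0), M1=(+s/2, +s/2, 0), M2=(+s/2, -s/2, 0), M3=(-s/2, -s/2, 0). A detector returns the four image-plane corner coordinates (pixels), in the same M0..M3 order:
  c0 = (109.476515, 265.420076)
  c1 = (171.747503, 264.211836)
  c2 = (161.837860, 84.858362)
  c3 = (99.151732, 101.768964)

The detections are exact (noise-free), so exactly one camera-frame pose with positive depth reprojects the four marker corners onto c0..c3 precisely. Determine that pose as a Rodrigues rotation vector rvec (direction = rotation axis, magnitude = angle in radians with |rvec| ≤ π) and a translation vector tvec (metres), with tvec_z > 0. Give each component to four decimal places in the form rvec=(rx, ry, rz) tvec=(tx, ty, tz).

Intrinsics K: fx=412.7, fy=807.3, cx=319.8, cy=237.7
Marker side s = 0.231 m; corners in marker frame (Z=0):
  M0 = (-0.1155, +0.1155, 0)
  M1 = (+0.1155, +0.1155, 0)
  M2 = (+0.1155, -0.1155, 0)
  M3 = (-0.1155, -0.1155, 0)
Detected image corners:
  c0 = (109.476515, 265.420076) px
  c1 = (171.747503, 264.211836) px
  c2 = (161.837860, 84.858362) px
  c3 = (99.151732, 101.768964) px
Planar DLT: solve 8×8 A·h = b for H (H[2,2]=1):
  H  [+217.39316 +56.33039 +134.19471]
  H  [-108.95781 +757.39958 +180.18238]
  H  [-0.39149 +0.09216 +1.00000]
B = K⁻¹H; ‖b₁‖=0.918013, ‖b₂‖=0.918013; λ = 2/(‖b₁‖+‖b₂‖) = 1.089310, sign → tz>0 ⇒ λ=+1.089310
r₁ = λ·B[:,0] = (+0.90426,-0.02146,-0.42645); r₂ = λ·B[:,1] = (+0.07089,+0.99242,+0.10039)
r₃ = r₁×r₂ = (+0.42106,-0.12101,+0.89892); SVD([r₁ r₂ r₃]) → R = UVᵀ:
  R  [+0.90426 +0.07089 +0.42106]
  R  [-0.02146 +0.99242 -0.12101]
  R  [-0.42645 +0.10039 +0.89892]
t = (-0.48990, -0.07761, +1.08931) m
tr R = 2.795600; θ = arccos((tr R − 1)/2) = 0.456048 rad = 26.130°
axis k = ((R−Rᵀ)₃₂, (R−Rᵀ)₁₃, (R−Rᵀ)₂₁) / (2 sinθ) = (+0.251357, +0.962199, -0.104845)
rvec = θ·k = (+0.114631, +0.438809, -0.047814)

rvec=(0.1146, 0.4388, -0.0478) tvec=(-0.4899, -0.0776, 1.0893)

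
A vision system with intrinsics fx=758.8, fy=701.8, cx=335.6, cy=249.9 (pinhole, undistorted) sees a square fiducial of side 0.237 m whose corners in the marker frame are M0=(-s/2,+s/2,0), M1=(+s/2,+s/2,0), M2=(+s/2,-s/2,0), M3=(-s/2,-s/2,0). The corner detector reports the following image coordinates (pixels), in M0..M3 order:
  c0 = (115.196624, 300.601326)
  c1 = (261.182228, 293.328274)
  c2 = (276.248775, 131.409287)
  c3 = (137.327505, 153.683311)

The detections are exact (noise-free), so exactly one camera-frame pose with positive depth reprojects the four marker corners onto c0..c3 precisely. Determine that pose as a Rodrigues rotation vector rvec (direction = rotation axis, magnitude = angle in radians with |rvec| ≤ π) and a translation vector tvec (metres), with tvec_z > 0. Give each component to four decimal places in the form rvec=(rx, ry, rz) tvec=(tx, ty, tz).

Intrinsics K: fx=758.8, fy=701.8, cx=335.6, cy=249.9
Marker side s = 0.237 m; corners in marker frame (Z=0):
  M0 = (-0.1185, +0.1185, 0)
  M1 = (+0.1185, +0.1185, 0)
  M2 = (+0.1185, -0.1185, 0)
  M3 = (-0.1185, -0.1185, 0)
Detected image corners:
  c0 = (115.196624, 300.601326) px
  c1 = (261.182228, 293.328274) px
  c2 = (276.248775, 131.409287) px
  c3 = (137.327505, 153.683311) px
Planar DLT: solve 8×8 A·h = b for H (H[2,2]=1):
  H  [+514.62254 -131.79264 +194.10748]
  H  [-159.00422 +591.44921 +217.70216]
  H  [-0.43535 -0.26608 +1.00000]
B = K⁻¹H; ‖b₁‖=0.976144, ‖b₂‖=0.976144; λ = 2/(‖b₁‖+‖b₂‖) = 1.024439, sign → tz>0 ⇒ λ=+1.024439
r₁ = λ·B[:,0] = (+0.89203,-0.07329,-0.44599); r₂ = λ·B[:,1] = (-0.05737,+0.96042,-0.27258)
r₃ = r₁×r₂ = (+0.44832,+0.26874,+0.85252); SVD([r₁ r₂ r₃]) → R = UVᵀ:
  R  [+0.89203 -0.05737 +0.44832]
  R  [-0.07329 +0.96042 +0.26874]
  R  [-0.44599 -0.27258 +0.85252]
t = (-0.19103, -0.04700, +1.02444) m
tr R = 2.704971; θ = arccos((tr R − 1)/2) = 0.550074 rad = 31.517°
axis k = ((R−Rᵀ)₃₂, (R−Rᵀ)₁₃, (R−Rᵀ)₂₁) / (2 sinθ) = (-0.517767, +0.855386, -0.015228)
rvec = θ·k = (-0.284811, +0.470526, -0.008377)

rvec=(-0.2848, 0.4705, -0.0084) tvec=(-0.1910, -0.0470, 1.0244)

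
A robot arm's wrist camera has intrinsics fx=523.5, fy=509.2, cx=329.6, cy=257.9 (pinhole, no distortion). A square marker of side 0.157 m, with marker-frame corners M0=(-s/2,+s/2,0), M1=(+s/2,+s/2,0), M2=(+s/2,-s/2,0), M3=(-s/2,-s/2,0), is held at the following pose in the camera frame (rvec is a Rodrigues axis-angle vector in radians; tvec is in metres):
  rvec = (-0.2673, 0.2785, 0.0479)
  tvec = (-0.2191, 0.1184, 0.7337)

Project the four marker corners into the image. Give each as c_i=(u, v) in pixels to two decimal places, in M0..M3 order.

Intrinsics K: fx=523.5, fy=509.2, cx=329.6, cy=257.9
Marker side s = 0.157 m; corners in marker frame (Z=0):
  M0 = (-0.0785, +0.0785, 0)
  M1 = (+0.0785, +0.0785, 0)
  M2 = (+0.0785, -0.0785, 0)
  M3 = (-0.0785, -0.0785, 0)
rvec = (-0.2673, 0.2785, 0.0479), |rvec| = θ = 0.38898 rad = 22.287°
Rodrigues: sinθ=0.37925, 1−cosθ=0.07470; R = I + sinθ·[k]× + (1−cosθ)·[k]×²:
    [+0.96057 -0.08346 +0.26521]
    [+0.00995 +0.96359 +0.26720]
    [-0.27785 -0.25402 +0.92643]
t = (-0.2191, 0.1184, 0.7337) m
M0: Pc = R·M0+t = (-0.30106, +0.19326, +0.73557); u = 523.5·(-0.30106)/0.73557 + 329.6 = 115.3405, v = 509.2·(+0.19326)/0.73557 + 257.9 = 391.6853
M1: Pc = R·M1+t = (-0.15025, +0.19482, +0.69195); u = 523.5·(-0.15025)/0.69195 + 329.6 = 215.9296, v = 509.2·(+0.19482)/0.69195 + 257.9 = 401.2688
M2: Pc = R·M2+t = (-0.13714, +0.04354, +0.73183); u = 523.5·(-0.13714)/0.73183 + 329.6 = 231.4969, v = 509.2·(+0.04354)/0.73183 + 257.9 = 288.1940
M3: Pc = R·M3+t = (-0.28795, +0.04198, +0.77545); u = 523.5·(-0.28795)/0.77545 + 329.6 = 135.2054, v = 509.2·(+0.04198)/0.77545 + 257.9 = 285.4644

c0=(115.34, 391.69) c1=(215.93, 401.27) c2=(231.50, 288.19) c3=(135.21, 285.46)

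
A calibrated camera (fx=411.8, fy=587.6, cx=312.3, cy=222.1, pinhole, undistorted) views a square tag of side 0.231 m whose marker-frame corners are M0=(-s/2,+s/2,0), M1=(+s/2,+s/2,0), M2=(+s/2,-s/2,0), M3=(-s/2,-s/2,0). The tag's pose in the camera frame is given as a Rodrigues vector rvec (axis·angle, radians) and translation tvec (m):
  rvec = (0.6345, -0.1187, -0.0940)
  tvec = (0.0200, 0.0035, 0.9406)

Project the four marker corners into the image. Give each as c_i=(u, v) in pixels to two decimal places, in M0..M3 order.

c0=(275.93, 286.96) c1=(368.94, 269.26) c2=(372.26, 153.17) c3=(264.49, 171.15)

Intrinsics K: fx=411.8, fy=587.6, cx=312.3, cy=222.1
Marker side s = 0.231 m; corners in marker frame (Z=0):
  M0 = (-0.1155, +0.1155, 0)
  M1 = (+0.1155, +0.1155, 0)
  M2 = (+0.1155, -0.1155, 0)
  M3 = (-0.1155, -0.1155, 0)
rvec = (0.6345, -0.1187, -0.0940), |rvec| = θ = 0.65232 rad = 37.375°
Rodrigues: sinθ=0.60703, 1−cosθ=0.20532; R = I + sinθ·[k]× + (1−cosθ)·[k]×²:
    [+0.98894 +0.05113 -0.13924]
    [-0.12382 +0.80148 -0.58507]
    [+0.08168 +0.59583 +0.79894]
t = (0.0200, 0.0035, 0.9406) m
M0: Pc = R·M0+t = (-0.08832, +0.11037, +0.99998); u = 411.8·(-0.08832)/0.99998 + 312.3 = 275.9307, v = 587.6·(+0.11037)/0.99998 + 222.1 = 286.9552
M1: Pc = R·M1+t = (+0.14013, +0.08177, +1.01885); u = 411.8·(+0.14013)/1.01885 + 312.3 = 368.9370, v = 587.6·(+0.08177)/1.01885 + 222.1 = 269.2591
M2: Pc = R·M2+t = (+0.12832, -0.10337, +0.88122); u = 411.8·(+0.12832)/0.88122 + 312.3 = 372.2635, v = 587.6·(-0.10337)/0.88122 + 222.1 = 153.1713
M3: Pc = R·M3+t = (-0.10013, -0.07477, +0.86235); u = 411.8·(-0.10013)/0.86235 + 312.3 = 264.4854, v = 587.6·(-0.07477)/0.86235 + 222.1 = 171.1519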